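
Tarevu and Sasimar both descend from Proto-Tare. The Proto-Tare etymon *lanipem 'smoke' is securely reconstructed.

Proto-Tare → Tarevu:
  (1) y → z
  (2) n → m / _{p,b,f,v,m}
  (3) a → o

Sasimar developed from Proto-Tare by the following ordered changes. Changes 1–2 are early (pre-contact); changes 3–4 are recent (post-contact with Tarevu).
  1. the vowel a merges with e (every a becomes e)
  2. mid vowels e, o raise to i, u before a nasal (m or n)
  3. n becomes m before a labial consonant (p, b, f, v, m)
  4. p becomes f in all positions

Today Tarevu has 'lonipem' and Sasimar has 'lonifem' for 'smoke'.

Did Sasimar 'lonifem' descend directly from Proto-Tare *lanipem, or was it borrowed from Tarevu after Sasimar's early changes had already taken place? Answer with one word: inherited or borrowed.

borrowed

If inherited, *lanipem would pass through all of Sasimar's changes:
Sasimar: start from *lanipem.
  rule 1 (vowel merger): lanipem → lenipem
  rule 2 (pre-nasal raising): lenipem → linipim
  rule 3: no change — linipim
  rule 4 (unconditioned shift): linipim → linifim
  ⇒ Sasimar linifim
If borrowed from Tarevu 'lonipem' after the early changes, it would undergo only the recent ones:
  rule 3 (nasal place assimilation): no change (lonipem)
  rule 4 (unconditioned shift): lonipem → lonifem
  ⇒ as a loan: lonifem
Sasimar 'lonifem' matches the loan outcome 'lonifem', not the inherited 'linifim' — it skipped the early Sasimar changes, so it was borrowed from Tarevu.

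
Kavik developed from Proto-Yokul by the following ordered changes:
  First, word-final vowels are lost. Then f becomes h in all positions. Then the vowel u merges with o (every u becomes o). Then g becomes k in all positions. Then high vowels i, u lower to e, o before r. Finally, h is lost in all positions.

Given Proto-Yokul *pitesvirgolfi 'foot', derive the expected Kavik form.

Kavik: *pitesvirgolfi
  pitesvirgolfi → pitesvirgolf   [apocope]
  pitesvirgolf → pitesvirgolh   [unconditioned shift]
  pitesvirgolh (rule 3 does not apply)
  pitesvirgolh → pitesvirkolh   [unconditioned shift]
  pitesvirkolh → pitesverkolh   [pre-rhotic lowering]
  pitesverkolh → pitesverkol   [h-loss]
  giving Kavik pitesverkol.

pitesverkol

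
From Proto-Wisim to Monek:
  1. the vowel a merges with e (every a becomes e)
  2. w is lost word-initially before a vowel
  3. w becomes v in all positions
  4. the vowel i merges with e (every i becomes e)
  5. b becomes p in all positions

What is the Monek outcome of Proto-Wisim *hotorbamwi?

hotorpemve

Monek: *hotorbamwi > hotorbemwi > hotorbemvi > hotorbemve > hotorpemve  (by vowel merger, unconditioned shift, vowel merger, unconditioned shift)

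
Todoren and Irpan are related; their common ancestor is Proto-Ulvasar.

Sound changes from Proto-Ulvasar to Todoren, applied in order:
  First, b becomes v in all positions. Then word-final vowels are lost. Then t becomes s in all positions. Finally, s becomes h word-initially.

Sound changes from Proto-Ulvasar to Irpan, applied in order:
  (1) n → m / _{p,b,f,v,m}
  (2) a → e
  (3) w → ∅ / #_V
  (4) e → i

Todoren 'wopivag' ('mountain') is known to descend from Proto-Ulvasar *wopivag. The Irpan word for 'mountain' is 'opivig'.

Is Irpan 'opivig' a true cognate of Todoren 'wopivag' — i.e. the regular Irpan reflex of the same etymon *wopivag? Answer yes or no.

yes

Derive the expected Irpan reflex of *wopivag:
Irpan: *wopivag > wopiveg > opiveg > opivig  (by vowel merger, glide loss, vowel merger)
Irpan 'opivig' matches the regular reflex exactly, so the pair is cognate.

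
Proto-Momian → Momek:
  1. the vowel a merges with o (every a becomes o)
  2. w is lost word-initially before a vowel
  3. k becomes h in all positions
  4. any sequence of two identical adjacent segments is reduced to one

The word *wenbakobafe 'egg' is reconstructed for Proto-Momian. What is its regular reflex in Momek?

enbohobofe

Momek: *wenbakobafe
  wenbakobafe → wenbokobofe   [vowel merger]
  wenbokobofe → enbokobofe   [glide loss]
  enbokobofe → enbohobofe   [unconditioned shift]
  enbohobofe (rule 4 does not apply)
  giving Momek enbohobofe.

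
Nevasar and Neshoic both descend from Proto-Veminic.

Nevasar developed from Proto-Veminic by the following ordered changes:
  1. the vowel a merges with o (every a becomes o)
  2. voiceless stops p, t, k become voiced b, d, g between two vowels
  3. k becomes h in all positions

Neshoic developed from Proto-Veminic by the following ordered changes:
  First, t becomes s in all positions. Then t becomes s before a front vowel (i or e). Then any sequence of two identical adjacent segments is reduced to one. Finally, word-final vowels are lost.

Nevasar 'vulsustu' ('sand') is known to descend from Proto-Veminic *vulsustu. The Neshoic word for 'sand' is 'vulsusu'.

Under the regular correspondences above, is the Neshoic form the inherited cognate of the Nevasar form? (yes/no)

no

Derive the expected Neshoic reflex of *vulsustu:
Neshoic: *vulsustu
  vulsustu → vulsussu   [unconditioned shift]
  vulsussu (rule 2 does not apply)
  vulsussu → vulsusu   [degemination]
  vulsusu → vulsus   [apocope]
  giving Neshoic vulsus.
The regular Neshoic reflex would be 'vulsus', but the attested form is 'vulsusu'. The correspondence is irregular, so they are not cognates (the Neshoic form has a different source).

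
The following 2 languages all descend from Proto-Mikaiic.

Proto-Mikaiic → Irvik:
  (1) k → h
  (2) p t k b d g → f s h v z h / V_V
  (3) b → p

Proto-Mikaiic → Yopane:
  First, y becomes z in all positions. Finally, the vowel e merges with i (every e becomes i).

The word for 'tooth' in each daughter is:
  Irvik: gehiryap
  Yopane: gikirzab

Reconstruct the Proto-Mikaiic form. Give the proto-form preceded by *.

*gekiryab

Position 6: Irvik has y, Yopane has z. Irvik preserves y here (none of its changes turn any other segment into y), so the proto-segment is *y.
Position 3: Irvik has h, Yopane has k. Yopane preserves k here (none of its changes turn any other segment into k), so the proto-segment is *k.
Position 2: Irvik has e, Yopane has i. Irvik preserves e here (none of its changes turn any other segment into e), so the proto-segment is *e.
Continuing position by position gives *gekiryab; check it forward:
Irvik: *gekiryab
  gekiryab → gehiryab   [unconditioned shift]
  gehiryab (rule 2 does not apply)
  gehiryab → gehiryap   [unconditioned shift]
  giving Irvik gehiryap.
Yopane: *gekiryab
  gekiryab → gekirzab   [unconditioned shift]
  gekirzab → gikirzab   [vowel merger]
  giving Yopane gikirzab.
No other proto-form is consistent with every reflex, so the reconstruction is *gekiryab.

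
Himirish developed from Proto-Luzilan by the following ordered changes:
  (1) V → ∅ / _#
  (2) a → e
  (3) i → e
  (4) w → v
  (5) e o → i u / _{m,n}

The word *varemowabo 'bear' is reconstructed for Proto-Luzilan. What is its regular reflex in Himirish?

verimoveb

Himirish: *varemowabo
  varemowabo → varemowab   [apocope]
  varemowab → veremoweb   [vowel merger]
  veremoweb (rule 3 does not apply)
  veremoweb → veremoveb   [unconditioned shift]
  veremoveb → verimoveb   [pre-nasal raising]
  giving Himirish verimoveb.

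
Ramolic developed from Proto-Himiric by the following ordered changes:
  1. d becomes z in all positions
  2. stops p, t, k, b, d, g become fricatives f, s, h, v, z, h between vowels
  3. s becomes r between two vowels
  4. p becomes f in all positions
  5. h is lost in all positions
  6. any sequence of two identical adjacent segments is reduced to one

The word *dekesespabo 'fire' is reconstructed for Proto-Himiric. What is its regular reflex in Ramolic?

Ramolic: *dekesespabo
  dekesespabo → zekesespabo   [unconditioned shift]
  zekesespabo → zehesespavo   [intervocalic lenition]
  zehesespavo → zeherespavo   [rhotacism]
  zeherespavo → zeheresfavo   [unconditioned shift]
  zeheresfavo → zeeresfavo   [h-loss]
  zeeresfavo → zeresfavo   [degemination]
  giving Ramolic zeresfavo.

zeresfavo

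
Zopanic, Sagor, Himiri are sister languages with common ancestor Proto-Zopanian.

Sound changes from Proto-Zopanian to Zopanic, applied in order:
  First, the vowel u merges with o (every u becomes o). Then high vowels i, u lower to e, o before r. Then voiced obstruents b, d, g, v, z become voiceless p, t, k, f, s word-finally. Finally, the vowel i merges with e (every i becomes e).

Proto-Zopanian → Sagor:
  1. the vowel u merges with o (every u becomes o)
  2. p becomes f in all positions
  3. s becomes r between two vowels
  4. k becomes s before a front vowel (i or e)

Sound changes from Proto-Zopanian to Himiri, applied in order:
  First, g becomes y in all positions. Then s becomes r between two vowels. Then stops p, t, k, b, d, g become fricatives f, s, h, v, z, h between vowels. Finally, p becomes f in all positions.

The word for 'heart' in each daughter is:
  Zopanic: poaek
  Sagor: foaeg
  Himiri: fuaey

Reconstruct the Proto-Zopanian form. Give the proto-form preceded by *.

*puaeg

Position 2: Zopanic has o, Sagor has o, Himiri has u. Himiri preserves u here (none of its changes turn any other segment into u), so the proto-segment is *u.
Position 5: Zopanic has k, Sagor has g, Himiri has y. Sagor preserves g here (none of its changes turn any other segment into g), so the proto-segment is *g.
Position 1: Zopanic has p, Sagor has f, Himiri has f. Taking the neighbouring segments as reconstructed: Zopanic p can only go back to *p; Sagor f could go back to *p or *f; Himiri f could go back to *p or *f — the one source consistent with every daughter is *p.
Continuing position by position gives *puaeg; check it forward:
Zopanic: *puaeg > poaeg > poaek  (by vowel merger, final devoicing)
Sagor: start from *puaeg.
  rule 1 (vowel merger): puaeg → poaeg
  rule 2 (unconditioned shift): poaeg → foaeg
  rule 3: no change — foaeg
  rule 4: no change — foaeg
  ⇒ Sagor foaeg
Himiri: start from *puaeg.
  rule 1 (unconditioned shift): puaeg → puaey
  rule 2: no change — puaey
  rule 3: no change — puaey
  rule 4 (unconditioned shift): puaey → fuaey
  ⇒ Himiri fuaey
*puaeg is the unique common source.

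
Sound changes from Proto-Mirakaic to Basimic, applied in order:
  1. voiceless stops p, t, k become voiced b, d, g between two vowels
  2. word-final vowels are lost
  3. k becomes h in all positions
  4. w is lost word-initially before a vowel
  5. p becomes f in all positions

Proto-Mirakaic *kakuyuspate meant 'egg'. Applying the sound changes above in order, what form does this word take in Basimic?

haguyusfad

Basimic: start from *kakuyuspate.
  rule 1 (intervocalic voicing): kakuyuspate → kaguyuspade
  rule 2 (apocope): kaguyuspade → kaguyuspad
  rule 3 (unconditioned shift): kaguyuspad → haguyuspad
  rule 4: no change — haguyuspad
  rule 5 (unconditioned shift): haguyuspad → haguyusfad
  ⇒ Basimic haguyusfad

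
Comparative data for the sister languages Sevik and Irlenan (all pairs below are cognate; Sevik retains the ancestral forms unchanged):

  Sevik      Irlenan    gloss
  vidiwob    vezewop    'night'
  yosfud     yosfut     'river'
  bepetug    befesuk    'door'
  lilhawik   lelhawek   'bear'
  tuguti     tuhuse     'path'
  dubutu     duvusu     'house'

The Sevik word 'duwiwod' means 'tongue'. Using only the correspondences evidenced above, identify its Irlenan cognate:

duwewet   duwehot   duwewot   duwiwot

vidiwob ~ vezewop, lilhawik ~ lelhawek — Sevik i corresponds to Irlenan e after a consonant, before a consonant other than r, m, n, p, b, f, v.
yosfud ~ yosfut — Sevik d corresponds to Irlenan t word-finally.
Applying these to Sevik 'duwiwod':
  duwiwod → duwewod   (i→e after a consonant, before a consonant other than r, m, n, p, b, f, v)
  duwewod → duwewot   (d→t word-finally)
So the Irlenan cognate is 'duwewot'.

duwewot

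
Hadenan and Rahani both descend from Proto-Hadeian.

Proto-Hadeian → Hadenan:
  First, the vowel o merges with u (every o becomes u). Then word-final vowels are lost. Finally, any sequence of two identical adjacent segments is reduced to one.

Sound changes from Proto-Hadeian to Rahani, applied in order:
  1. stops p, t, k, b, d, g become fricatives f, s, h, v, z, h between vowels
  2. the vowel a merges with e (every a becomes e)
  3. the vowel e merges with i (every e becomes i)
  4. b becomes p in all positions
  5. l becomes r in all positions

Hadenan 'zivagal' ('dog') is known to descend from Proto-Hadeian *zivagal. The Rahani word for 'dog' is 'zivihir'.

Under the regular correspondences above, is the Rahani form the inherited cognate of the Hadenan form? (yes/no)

yes

Derive the expected Rahani reflex of *zivagal:
Rahani: *zivagal
  zivagal → zivahal   [intervocalic lenition]
  zivahal → zivehel   [vowel merger]
  zivehel → zivihil   [vowel merger]
  zivihil (rule 4 does not apply)
  zivihil → zivihir   [unconditioned shift]
  giving Rahani zivihir.
Rahani 'zivihir' matches the regular reflex exactly, so the pair is cognate.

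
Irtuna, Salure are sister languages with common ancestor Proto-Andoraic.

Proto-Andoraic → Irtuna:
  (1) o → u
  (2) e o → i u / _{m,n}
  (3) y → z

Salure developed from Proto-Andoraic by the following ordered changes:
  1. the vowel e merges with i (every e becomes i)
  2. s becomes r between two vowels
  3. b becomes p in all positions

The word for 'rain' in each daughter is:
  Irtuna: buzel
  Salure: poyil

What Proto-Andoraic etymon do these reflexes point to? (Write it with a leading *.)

*boyel

Position 4: Irtuna has e, Salure has i. Irtuna preserves e here (none of its changes turn any other segment into e), so the proto-segment is *e.
Position 2: Irtuna has u, Salure has o. Salure preserves o here (none of its changes turn any other segment into o), so the proto-segment is *o.
This points to *boyel. Verify forward in each daughter:
Irtuna: start from *boyel.
  rule 1 (vowel merger): boyel → buyel
  rule 2: no change — buyel
  rule 3 (unconditioned shift): buyel → buzel
  ⇒ Irtuna buzel
Salure: *boyel > boyil > poyil  (by vowel merger, unconditioned shift)
*boyel is the unique common source.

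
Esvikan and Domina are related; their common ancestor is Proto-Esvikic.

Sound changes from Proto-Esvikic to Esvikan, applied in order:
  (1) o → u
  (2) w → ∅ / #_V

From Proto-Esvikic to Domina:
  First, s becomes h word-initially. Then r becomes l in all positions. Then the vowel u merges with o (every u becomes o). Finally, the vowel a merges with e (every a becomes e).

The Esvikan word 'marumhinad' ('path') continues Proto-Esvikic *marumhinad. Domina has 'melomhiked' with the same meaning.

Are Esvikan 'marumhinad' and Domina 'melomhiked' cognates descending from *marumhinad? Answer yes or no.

Derive the expected Domina reflex of *marumhinad:
Domina: start from *marumhinad.
  rule 1: no change — marumhinad
  rule 2 (unconditioned shift): marumhinad → malumhinad
  rule 3 (vowel merger): malumhinad → malomhinad
  rule 4 (vowel merger): malomhinad → melomhined
  ⇒ Domina melomhined
The regular Domina reflex would be 'melomhined', but the attested form is 'melomhiked'. The correspondence is irregular, so they are not cognates (the Domina form has a different source).

no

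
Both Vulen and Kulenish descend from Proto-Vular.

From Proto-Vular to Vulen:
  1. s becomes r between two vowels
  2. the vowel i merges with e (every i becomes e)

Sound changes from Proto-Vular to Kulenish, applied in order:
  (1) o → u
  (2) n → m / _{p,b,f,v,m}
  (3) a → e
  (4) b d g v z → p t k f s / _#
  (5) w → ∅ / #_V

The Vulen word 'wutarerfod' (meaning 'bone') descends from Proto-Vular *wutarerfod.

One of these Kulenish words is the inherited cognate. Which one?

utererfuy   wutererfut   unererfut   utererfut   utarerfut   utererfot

Kulenish: *wutarerfod
  wutarerfod → wutarerfud   [vowel merger]
  wutarerfud (rule 2 does not apply)
  wutarerfud → wutererfud   [vowel merger]
  wutererfud → wutererfut   [final devoicing]
  wutererfut → utererfut   [glide loss]
  giving Kulenish utererfut.
The other candidates each miss or misapply at least one Kulenish change.

utererfut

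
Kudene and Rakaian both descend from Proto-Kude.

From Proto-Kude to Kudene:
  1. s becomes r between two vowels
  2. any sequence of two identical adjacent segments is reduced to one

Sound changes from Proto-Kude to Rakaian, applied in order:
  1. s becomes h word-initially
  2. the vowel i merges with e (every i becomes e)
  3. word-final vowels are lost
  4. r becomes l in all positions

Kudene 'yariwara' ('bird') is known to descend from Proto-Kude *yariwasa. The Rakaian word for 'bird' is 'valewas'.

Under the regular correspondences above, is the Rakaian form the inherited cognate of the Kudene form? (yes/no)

no

Derive the expected Rakaian reflex of *yariwasa:
Rakaian: start from *yariwasa.
  rule 1: no change — yariwasa
  rule 2 (vowel merger): yariwasa → yarewasa
  rule 3 (apocope): yarewasa → yarewas
  rule 4 (unconditioned shift): yarewas → yalewas
  ⇒ Rakaian yalewas
The regular Rakaian reflex would be 'yalewas', but the attested form is 'valewas'. The correspondence is irregular, so they are not cognates (the Rakaian form has a different source).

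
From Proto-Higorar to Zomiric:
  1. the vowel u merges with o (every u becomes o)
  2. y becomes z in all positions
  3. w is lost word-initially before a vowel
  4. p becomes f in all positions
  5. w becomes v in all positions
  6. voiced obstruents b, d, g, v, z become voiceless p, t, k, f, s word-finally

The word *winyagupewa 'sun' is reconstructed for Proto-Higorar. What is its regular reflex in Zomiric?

Zomiric: start from *winyagupewa.
  rule 1 (vowel merger): winyagupewa → winyagopewa
  rule 2 (unconditioned shift): winyagopewa → winzagopewa
  rule 3 (glide loss): winzagopewa → inzagopewa
  rule 4 (unconditioned shift): inzagopewa → inzagofewa
  rule 5 (unconditioned shift): inzagofewa → inzagofeva
  rule 6: no change — inzagofeva
  ⇒ Zomiric inzagofeva

inzagofeva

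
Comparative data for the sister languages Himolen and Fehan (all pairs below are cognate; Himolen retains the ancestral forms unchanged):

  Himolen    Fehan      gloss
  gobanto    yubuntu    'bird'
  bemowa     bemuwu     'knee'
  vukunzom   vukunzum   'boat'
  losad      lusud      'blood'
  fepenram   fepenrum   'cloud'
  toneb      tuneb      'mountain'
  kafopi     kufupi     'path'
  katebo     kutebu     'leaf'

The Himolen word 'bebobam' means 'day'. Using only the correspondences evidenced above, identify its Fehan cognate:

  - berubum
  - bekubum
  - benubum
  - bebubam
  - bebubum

gobanto ~ yubuntu — Himolen o corresponds to Fehan u after a consonant, before a labial obstruent.
fepenram ~ fepenrum — Himolen a corresponds to Fehan u after a consonant, before a nasal.
Applying these to Himolen 'bebobam':
  bebobam → bebubam   (o→u after a consonant, before a labial obstruent)
  bebubam → bebubum   (a→u after a consonant, before a nasal)
So the Fehan cognate is 'bebubum'.

bebubum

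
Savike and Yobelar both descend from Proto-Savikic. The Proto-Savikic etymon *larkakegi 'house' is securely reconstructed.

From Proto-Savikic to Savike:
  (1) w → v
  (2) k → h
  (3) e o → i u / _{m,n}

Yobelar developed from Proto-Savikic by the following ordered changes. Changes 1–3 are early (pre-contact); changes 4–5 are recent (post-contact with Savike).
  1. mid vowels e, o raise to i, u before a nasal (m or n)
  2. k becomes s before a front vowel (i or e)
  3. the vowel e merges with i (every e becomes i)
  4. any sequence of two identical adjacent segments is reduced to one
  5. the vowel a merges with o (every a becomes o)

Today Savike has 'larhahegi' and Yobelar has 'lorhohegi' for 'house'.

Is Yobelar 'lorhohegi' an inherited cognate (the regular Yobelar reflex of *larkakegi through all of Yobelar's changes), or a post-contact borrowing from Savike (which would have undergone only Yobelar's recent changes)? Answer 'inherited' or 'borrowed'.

borrowed

If inherited, *larkakegi would pass through all of Yobelar's changes:
Yobelar: start from *larkakegi.
  rule 1: no change — larkakegi
  rule 2 (palatalisation): larkakegi → larkasegi
  rule 3 (vowel merger): larkasegi → larkasigi
  rule 4: no change — larkasigi
  rule 5 (vowel merger): larkasigi → lorkosigi
  ⇒ Yobelar lorkosigi
If borrowed from Savike 'larhahegi' after the early changes, it would undergo only the recent ones:
  rule 4 (degemination): no change (larhahegi)
  rule 5 (vowel merger): larhahegi → lorhohegi
  ⇒ as a loan: lorhohegi
Yobelar 'lorhohegi' matches the loan outcome 'lorhohegi', not the inherited 'lorkosigi' — it skipped the early Yobelar changes, so it was borrowed from Savike.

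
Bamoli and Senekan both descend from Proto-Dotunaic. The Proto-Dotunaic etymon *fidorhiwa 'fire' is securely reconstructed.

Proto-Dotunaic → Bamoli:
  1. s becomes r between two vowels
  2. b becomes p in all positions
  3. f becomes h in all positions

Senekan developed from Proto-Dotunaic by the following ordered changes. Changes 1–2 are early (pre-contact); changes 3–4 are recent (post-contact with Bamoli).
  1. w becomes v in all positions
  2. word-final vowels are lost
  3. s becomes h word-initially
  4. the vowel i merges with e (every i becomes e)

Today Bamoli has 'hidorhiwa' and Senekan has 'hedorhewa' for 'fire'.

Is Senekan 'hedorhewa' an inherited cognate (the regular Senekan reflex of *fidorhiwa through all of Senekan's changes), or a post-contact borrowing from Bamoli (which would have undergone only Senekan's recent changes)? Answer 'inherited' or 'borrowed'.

borrowed

If inherited, *fidorhiwa would pass through all of Senekan's changes:
Senekan: start from *fidorhiwa.
  rule 1 (unconditioned shift): fidorhiwa → fidorhiva
  rule 2 (apocope): fidorhiva → fidorhiv
  rule 3: no change — fidorhiv
  rule 4 (vowel merger): fidorhiv → fedorhev
  ⇒ Senekan fedorhev
If borrowed from Bamoli 'hidorhiwa' after the early changes, it would undergo only the recent ones:
  rule 3 (debuccalisation): no change (hidorhiwa)
  rule 4 (vowel merger): hidorhiwa → hedorhewa
  ⇒ as a loan: hedorhewa
Senekan 'hedorhewa' matches the loan outcome 'hedorhewa', not the inherited 'fedorhev' — it skipped the early Senekan changes, so it was borrowed from Bamoli.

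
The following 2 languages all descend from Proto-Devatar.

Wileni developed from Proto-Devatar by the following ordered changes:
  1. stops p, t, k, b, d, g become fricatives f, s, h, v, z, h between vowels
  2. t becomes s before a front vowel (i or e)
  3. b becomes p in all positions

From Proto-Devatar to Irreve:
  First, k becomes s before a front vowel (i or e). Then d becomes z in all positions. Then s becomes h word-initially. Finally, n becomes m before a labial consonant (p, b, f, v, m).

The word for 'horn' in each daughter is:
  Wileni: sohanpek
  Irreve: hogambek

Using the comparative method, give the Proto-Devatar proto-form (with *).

Position 5: Wileni has n, Irreve has m. Wileni preserves n here (none of its changes turn any other segment into n), so the proto-segment is *n.
Position 3: Wileni has h, Irreve has g. Irreve preserves g here (none of its changes turn any other segment into g), so the proto-segment is *g.
Position 6: Wileni has p, Irreve has b. Irreve preserves b here (none of its changes turn any other segment into b), so the proto-segment is *b.
This points to *soganbek. Verify forward in each daughter:
Wileni: start from *soganbek.
  rule 1 (intervocalic lenition): soganbek → sohanbek
  rule 2: no change — sohanbek
  rule 3 (unconditioned shift): sohanbek → sohanpek
  ⇒ Wileni sohanpek
Irreve: *soganbek > hoganbek > hogambek  (by debuccalisation, nasal place assimilation)
No other proto-form is consistent with every reflex, so the reconstruction is *soganbek.

*soganbek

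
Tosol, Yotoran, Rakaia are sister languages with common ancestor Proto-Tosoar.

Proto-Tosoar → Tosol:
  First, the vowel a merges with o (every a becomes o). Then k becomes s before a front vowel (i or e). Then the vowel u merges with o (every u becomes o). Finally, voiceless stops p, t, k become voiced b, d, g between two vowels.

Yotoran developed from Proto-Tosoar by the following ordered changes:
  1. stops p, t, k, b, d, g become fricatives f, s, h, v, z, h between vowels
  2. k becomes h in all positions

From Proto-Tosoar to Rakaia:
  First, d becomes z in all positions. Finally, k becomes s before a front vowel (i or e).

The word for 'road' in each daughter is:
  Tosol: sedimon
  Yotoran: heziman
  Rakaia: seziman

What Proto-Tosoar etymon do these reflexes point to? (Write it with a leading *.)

*kediman

Position 3: Tosol has d, Yotoran has z, Rakaia has z. Taking the neighbouring segments as reconstructed: Tosol d could go back to *t or *d; Yotoran z could go back to *d or *z; Rakaia z could go back to *d or *z — the one source consistent with every daughter is *d.
Position 6: Tosol has o, Yotoran has a, Rakaia has a. Yotoran preserves a here (none of its changes turn any other segment into a), so the proto-segment is *a.
Position 1: Tosol has s, Yotoran has h, Rakaia has s. Taking the neighbouring segments as reconstructed: Tosol s could go back to *k or *s; Yotoran h could go back to *k or *h; Rakaia s could go back to *k or *s — the one source consistent with every daughter is *k.
Verify the candidate proto-form against each daughter:
Tosol: *kediman > kedimon > sedimon  (by vowel merger, palatalisation)
Yotoran: start from *kediman.
  rule 1 (intervocalic lenition): kediman → keziman
  rule 2 (unconditioned shift): keziman → heziman
  ⇒ Yotoran heziman
Rakaia: *kediman > keziman > seziman  (by unconditioned shift, palatalisation)
*kediman is the unique common source.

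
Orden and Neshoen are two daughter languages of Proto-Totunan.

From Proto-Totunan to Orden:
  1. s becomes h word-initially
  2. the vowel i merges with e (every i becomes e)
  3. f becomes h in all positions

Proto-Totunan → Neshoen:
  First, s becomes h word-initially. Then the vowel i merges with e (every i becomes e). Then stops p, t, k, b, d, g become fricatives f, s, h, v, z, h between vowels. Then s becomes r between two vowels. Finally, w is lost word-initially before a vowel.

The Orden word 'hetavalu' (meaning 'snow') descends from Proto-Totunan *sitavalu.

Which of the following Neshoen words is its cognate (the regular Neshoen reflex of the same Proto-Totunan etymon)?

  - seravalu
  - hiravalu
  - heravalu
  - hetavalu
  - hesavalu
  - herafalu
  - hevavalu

heravalu

Neshoen: *sitavalu > hitavalu > hetavalu > hesavalu > heravalu  (by debuccalisation, vowel merger, intervocalic lenition, rhotacism)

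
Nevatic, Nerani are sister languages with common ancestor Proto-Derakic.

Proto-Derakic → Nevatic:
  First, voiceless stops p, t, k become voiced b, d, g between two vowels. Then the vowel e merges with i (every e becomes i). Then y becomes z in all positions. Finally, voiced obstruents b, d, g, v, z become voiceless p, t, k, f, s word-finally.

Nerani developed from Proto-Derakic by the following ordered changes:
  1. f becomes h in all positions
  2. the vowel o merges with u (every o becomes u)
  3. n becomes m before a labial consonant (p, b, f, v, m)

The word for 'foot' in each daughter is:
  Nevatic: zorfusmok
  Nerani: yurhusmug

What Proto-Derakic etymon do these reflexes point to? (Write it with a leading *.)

*yorfusmog

Position 1: Nevatic has z, Nerani has y. Nerani preserves y here (none of its changes turn any other segment into y), so the proto-segment is *y.
Position 9: Nevatic has k, Nerani has g. Nerani preserves g here (none of its changes turn any other segment into g), so the proto-segment is *g.
Position 2: Nevatic has o, Nerani has u. Nevatic preserves o here (none of its changes turn any other segment into o), so the proto-segment is *o.
Continuing position by position gives *yorfusmog; check it forward:
Nevatic: start from *yorfusmog.
  rule 1: no change — yorfusmog
  rule 2: no change — yorfusmog
  rule 3 (unconditioned shift): yorfusmog → zorfusmog
  rule 4 (final devoicing): zorfusmog → zorfusmok
  ⇒ Nevatic zorfusmok
Nerani: start from *yorfusmog.
  rule 1 (unconditioned shift): yorfusmog → yorhusmog
  rule 2 (vowel merger): yorhusmog → yurhusmug
  rule 3: no change — yurhusmug
  ⇒ Nerani yurhusmug
No other proto-form is consistent with every reflex, so the reconstruction is *yorfusmog.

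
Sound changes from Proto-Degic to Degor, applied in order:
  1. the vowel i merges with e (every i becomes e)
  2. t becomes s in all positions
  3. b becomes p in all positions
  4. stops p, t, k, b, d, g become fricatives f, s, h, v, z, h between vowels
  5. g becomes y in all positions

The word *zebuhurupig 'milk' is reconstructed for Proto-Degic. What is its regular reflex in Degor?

zefuhurufey

Degor: start from *zebuhurupig.
  rule 1 (vowel merger): zebuhurupig → zebuhurupeg
  rule 2: no change — zebuhurupeg
  rule 3 (unconditioned shift): zebuhurupeg → zepuhurupeg
  rule 4 (intervocalic lenition): zepuhurupeg → zefuhurufeg
  rule 5 (unconditioned shift): zefuhurufeg → zefuhurufey
  ⇒ Degor zefuhurufey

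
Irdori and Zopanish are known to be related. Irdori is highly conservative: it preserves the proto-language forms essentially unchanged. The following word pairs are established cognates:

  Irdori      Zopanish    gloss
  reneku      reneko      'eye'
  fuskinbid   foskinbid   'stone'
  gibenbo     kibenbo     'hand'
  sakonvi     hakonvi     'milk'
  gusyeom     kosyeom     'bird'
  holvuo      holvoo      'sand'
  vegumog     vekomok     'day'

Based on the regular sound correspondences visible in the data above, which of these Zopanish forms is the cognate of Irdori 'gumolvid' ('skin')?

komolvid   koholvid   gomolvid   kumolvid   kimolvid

gusyeom ~ kosyeom — Irdori g corresponds to Zopanish k word-initially before a back vowel.
vegumog ~ vekomok — Irdori u corresponds to Zopanish o after a consonant, before a nasal.
Applying these to Irdori 'gumolvid':
  gumolvid → kumolvid   (g→k word-initially before a back vowel)
  kumolvid → komolvid   (u→o after a consonant, before a nasal)
So the Zopanish cognate is 'komolvid'.

komolvid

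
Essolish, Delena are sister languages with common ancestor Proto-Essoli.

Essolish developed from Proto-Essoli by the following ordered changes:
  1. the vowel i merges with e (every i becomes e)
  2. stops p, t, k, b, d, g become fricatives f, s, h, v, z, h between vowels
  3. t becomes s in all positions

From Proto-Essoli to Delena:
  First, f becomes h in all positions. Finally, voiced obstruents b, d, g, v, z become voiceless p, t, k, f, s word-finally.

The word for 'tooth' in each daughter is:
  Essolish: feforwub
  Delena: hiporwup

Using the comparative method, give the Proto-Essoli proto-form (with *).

Position 3: Essolish has f, Delena has p. Taking the neighbouring segments as reconstructed: Essolish f could go back to *p or *f; Delena p can only go back to *p — the one source consistent with every daughter is *p.
Position 8: Essolish has b, Delena has p. Essolish preserves b here (none of its changes turn any other segment into b), so the proto-segment is *b.
Position 2: Essolish has e, Delena has i. Delena preserves i here (none of its changes turn any other segment into i), so the proto-segment is *i.
Verify the candidate proto-form against each daughter:
Essolish: *fiporwub > feporwub > feforwub  (by vowel merger, intervocalic lenition)
Delena: start from *fiporwub.
  rule 1 (unconditioned shift): fiporwub → hiporwub
  rule 2 (final devoicing): hiporwub → hiporwup
  ⇒ Delena hiporwup
No other proto-form is consistent with every reflex, so the reconstruction is *fiporwub.

*fiporwub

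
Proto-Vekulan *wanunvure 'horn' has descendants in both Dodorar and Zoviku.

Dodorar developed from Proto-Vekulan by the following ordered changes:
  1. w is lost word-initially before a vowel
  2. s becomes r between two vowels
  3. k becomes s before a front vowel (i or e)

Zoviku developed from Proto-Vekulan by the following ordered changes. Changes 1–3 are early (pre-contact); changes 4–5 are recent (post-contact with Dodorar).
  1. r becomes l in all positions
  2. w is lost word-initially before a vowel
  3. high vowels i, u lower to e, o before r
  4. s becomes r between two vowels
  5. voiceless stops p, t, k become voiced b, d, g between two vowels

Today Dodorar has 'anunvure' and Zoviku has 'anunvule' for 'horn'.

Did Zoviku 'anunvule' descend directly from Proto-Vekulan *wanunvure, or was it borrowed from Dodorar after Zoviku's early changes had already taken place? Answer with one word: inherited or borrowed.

inherited

If inherited, *wanunvure would pass through all of Zoviku's changes:
Zoviku: *wanunvure
  wanunvure → wanunvule   [unconditioned shift]
  wanunvule → anunvule   [glide loss]
  anunvule (rule 3 does not apply)
  anunvule (rule 4 does not apply)
  anunvule (rule 5 does not apply)
  giving Zoviku anunvule.
If borrowed from Dodorar 'anunvure' after the early changes, it would undergo only the recent ones:
  rule 4 (rhotacism): no change (anunvure)
  rule 5 (intervocalic voicing): no change (anunvure)
  ⇒ as a loan: anunvure
Zoviku 'anunvule' matches the inherited outcome exactly, so it is an inherited cognate, not a loan.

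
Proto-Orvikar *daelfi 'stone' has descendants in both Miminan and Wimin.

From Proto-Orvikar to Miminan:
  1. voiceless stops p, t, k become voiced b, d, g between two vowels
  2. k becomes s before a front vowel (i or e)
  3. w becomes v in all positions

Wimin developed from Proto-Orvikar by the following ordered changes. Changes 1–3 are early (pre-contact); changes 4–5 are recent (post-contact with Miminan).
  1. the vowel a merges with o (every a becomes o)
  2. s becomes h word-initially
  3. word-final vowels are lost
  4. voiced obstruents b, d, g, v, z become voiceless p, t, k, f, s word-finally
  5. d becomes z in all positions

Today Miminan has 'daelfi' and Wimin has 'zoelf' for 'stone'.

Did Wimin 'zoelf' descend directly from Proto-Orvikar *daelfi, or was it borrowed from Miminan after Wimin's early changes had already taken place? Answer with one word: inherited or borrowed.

If inherited, *daelfi would pass through all of Wimin's changes:
Wimin: *daelfi
  daelfi → doelfi   [vowel merger]
  doelfi (rule 2 does not apply)
  doelfi → doelf   [apocope]
  doelf (rule 4 does not apply)
  doelf → zoelf   [unconditioned shift]
  giving Wimin zoelf.
If borrowed from Miminan 'daelfi' after the early changes, it would undergo only the recent ones:
  rule 4 (final devoicing): no change (daelfi)
  rule 5 (unconditioned shift): daelfi → zaelfi
  ⇒ as a loan: zaelfi
Wimin 'zoelf' matches the inherited outcome exactly, so it is an inherited cognate, not a loan.

inherited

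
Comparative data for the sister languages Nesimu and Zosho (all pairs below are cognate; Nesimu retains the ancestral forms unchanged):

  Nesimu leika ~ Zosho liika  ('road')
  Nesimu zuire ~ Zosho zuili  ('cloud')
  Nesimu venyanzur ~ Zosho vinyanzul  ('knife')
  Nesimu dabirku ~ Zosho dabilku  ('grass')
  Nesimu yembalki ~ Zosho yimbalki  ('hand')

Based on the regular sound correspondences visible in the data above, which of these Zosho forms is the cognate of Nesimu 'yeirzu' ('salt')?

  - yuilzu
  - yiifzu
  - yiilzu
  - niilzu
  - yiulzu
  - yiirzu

leika ~ liika — Nesimu e corresponds to Zosho i after a consonant, before a front vowel.
dabirku ~ dabilku — Nesimu r corresponds to Zosho l after a vowel, before a consonant other than r, m, n, p, b, f, v.
Applying these to Nesimu 'yeirzu':
  yeirzu → yiirzu   (e→i after a consonant, before a front vowel)
  yiirzu → yiilzu   (r→l after a vowel, before a consonant other than r, m, n, p, b, f, v)
So the Zosho cognate is 'yiilzu'.

yiilzu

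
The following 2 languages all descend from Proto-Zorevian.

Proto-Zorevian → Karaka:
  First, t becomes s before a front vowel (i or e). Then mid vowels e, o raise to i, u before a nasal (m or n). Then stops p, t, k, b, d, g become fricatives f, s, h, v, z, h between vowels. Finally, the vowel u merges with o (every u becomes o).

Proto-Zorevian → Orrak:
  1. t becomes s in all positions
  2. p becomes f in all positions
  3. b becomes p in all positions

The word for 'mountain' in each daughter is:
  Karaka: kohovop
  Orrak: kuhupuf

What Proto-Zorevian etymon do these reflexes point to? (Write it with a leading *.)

*kuhubup

Position 4: Karaka has o, Orrak has u. Orrak preserves u here (none of its changes turn any other segment into u), so the proto-segment is *u.
Position 6: Karaka has o, Orrak has u. Orrak preserves u here (none of its changes turn any other segment into u), so the proto-segment is *u.
This points to *kuhubup. Verify forward in each daughter:
Karaka: *kuhubup
  kuhubup (rule 1 does not apply)
  kuhubup (rule 2 does not apply)
  kuhubup → kuhuvup   [intervocalic lenition]
  kuhuvup → kohovop   [vowel merger]
  giving Karaka kohovop.
Orrak: *kuhubup
  kuhubup (rule 1 does not apply)
  kuhubup → kuhubuf   [unconditioned shift]
  kuhubuf → kuhupuf   [unconditioned shift]
  giving Orrak kuhupuf.
*kuhubup is the unique common source.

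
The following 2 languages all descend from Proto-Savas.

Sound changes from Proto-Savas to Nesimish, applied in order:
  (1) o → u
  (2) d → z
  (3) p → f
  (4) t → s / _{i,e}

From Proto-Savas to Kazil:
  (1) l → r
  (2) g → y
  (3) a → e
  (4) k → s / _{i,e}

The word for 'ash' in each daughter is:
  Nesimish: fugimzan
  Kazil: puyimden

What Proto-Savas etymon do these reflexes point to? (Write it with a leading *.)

Position 1: Nesimish has f, Kazil has p. Kazil preserves p here (none of its changes turn any other segment into p), so the proto-segment is *p.
Position 3: Nesimish has g, Kazil has y. Nesimish preserves g here (none of its changes turn any other segment into g), so the proto-segment is *g.
Continuing position by position gives *pugimdan; check it forward:
Nesimish: start from *pugimdan.
  rule 1: no change — pugimdan
  rule 2 (unconditioned shift): pugimdan → pugimzan
  rule 3 (unconditioned shift): pugimzan → fugimzan
  rule 4: no change — fugimzan
  ⇒ Nesimish fugimzan
Kazil: start from *pugimdan.
  rule 1: no change — pugimdan
  rule 2 (unconditioned shift): pugimdan → puyimdan
  rule 3 (vowel merger): puyimdan → puyimden
  rule 4: no change — puyimden
  ⇒ Kazil puyimden
No other proto-form is consistent with every reflex, so the reconstruction is *pugimdan.

*pugimdan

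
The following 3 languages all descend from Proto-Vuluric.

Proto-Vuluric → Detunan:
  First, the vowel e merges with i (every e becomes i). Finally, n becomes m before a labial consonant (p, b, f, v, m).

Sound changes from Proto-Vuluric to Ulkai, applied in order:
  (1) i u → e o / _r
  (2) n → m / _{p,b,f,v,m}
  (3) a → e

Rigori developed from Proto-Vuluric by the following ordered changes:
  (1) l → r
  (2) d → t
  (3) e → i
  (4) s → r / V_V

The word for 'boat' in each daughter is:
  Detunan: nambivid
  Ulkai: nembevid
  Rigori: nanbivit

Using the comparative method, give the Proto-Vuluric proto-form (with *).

*nanbevid

Position 3: Detunan has m, Ulkai has m, Rigori has n. Rigori preserves n here (none of its changes turn any other segment into n), so the proto-segment is *n.
Position 8: Detunan has d, Ulkai has d, Rigori has t. Detunan preserves d here (none of its changes turn any other segment into d), so the proto-segment is *d.
Continuing position by position gives *nanbevid; check it forward:
Detunan: *nanbevid > nanbivid > nambivid  (by vowel merger, nasal place assimilation)
Ulkai: *nanbevid > nambevid > nembevid  (by nasal place assimilation, vowel merger)
Rigori: *nanbevid > nanbevit > nanbivit  (by unconditioned shift, vowel merger)
*nanbevid is the unique common source.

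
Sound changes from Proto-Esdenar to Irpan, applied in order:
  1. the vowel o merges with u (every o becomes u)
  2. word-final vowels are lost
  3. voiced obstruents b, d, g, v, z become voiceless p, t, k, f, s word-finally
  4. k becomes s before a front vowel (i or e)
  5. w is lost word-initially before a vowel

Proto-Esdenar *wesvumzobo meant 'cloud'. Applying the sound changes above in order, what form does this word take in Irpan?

Irpan: *wesvumzobo
  wesvumzobo → wesvumzubu   [vowel merger]
  wesvumzubu → wesvumzub   [apocope]
  wesvumzub → wesvumzup   [final devoicing]
  wesvumzup (rule 4 does not apply)
  wesvumzup → esvumzup   [glide loss]
  giving Irpan esvumzup.

esvumzup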